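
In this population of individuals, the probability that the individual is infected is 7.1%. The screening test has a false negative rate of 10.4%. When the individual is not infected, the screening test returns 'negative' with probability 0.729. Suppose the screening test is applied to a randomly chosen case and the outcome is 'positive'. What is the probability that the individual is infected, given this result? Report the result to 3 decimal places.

P(H | E) ≈ 0.202

Write H for 'the individual is infected'. Prior odds H:¬H = 0.071/0.929 = 0.076426. For the 'positive' outcome, the likelihood ratio is 0.896/0.271 = 3.3063.
Posterior odds = 0.076426 × 3.3063 = 0.25269, so P(H|E) = 0.25269/(1+0.25269) = 0.202.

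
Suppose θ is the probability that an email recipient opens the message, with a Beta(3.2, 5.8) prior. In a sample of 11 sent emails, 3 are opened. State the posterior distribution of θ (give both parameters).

The binomial likelihood is conjugate to the Beta prior: with 3 successes and 8 failures, the posterior is Beta(3.2+3, 5.8+8) = Beta(6.2, 13.8).

Posterior: Beta(6.2, 13.8)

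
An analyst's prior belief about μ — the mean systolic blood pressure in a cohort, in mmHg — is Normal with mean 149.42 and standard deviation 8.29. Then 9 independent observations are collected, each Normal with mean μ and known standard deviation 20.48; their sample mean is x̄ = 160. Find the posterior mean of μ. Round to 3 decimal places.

Prior precision 1/τ₀² = 1/8.29² = 0.0145509; data precision n/σ² = 9/20.48² = 0.0214577.
Posterior precision = 0.0145509 + 0.0214577 = 0.0360086.
Posterior mean = (0.0145509·149.42 + 0.0214577·160) / 0.0360086 = 155.725.

Posterior mean ≈ 155.725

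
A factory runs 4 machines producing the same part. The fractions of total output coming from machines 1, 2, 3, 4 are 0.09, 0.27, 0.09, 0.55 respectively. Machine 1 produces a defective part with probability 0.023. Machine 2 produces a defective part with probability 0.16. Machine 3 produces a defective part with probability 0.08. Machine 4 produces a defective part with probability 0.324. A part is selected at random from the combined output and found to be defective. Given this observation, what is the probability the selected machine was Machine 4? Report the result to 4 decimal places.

Posterior probability ≈ 0.7725

Tabulate prior·likelihood by source: [1] prior 0.09, lik 0.023, product 0.002070; [2] prior 0.27, lik 0.16, product 0.04320; [3] prior 0.09, lik 0.08, product 0.007200; [4] prior 0.55, lik 0.324, product 0.1782.
Normalizing constant = 0.23067; the posterior for Machine 4 is its product over the sum, 0.1782/0.23067 = 0.7725.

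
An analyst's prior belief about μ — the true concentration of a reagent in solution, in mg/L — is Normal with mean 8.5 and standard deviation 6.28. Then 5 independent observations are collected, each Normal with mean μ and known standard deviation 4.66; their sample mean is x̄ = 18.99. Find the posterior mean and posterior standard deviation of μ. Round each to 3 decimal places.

Prior precision 1/τ₀² = 1/6.28² = 0.0253560; data precision n/σ² = 5/4.66² = 0.230249.
Posterior precision = 0.0253560 + 0.230249 = 0.255605, giving posterior SD = 1/√0.255605 = 1.978.
Posterior mean = (0.0253560·8.5 + 0.230249·18.99) / 0.255605 = 17.949.

Posterior mean ≈ 17.949; posterior SD ≈ 1.978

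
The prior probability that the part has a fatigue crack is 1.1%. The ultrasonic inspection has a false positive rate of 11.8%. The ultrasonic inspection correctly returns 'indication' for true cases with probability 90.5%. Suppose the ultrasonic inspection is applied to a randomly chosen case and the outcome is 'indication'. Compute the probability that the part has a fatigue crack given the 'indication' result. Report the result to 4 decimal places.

P(H | E) ≈ 0.0786

Write H for 'the part has a fatigue crack'. Prior odds H:¬H = 0.011/0.989 = 0.011122. For the 'indication' outcome, the likelihood ratio is 0.905/0.118 = 7.6695.
Posterior odds = 0.011122 × 7.6695 = 0.085303, so P(H|E) = 0.085303/(1+0.085303) = 0.0786.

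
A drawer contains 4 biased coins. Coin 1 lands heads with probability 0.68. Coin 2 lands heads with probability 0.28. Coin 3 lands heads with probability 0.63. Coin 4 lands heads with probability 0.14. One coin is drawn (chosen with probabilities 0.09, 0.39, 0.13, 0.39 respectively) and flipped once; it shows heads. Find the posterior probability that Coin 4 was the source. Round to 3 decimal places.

Posterior probability ≈ 0.178

P(heads|C1) = 0.68; P(heads|C2) = 0.28; P(heads|C3) = 0.63; P(heads|C4) = 0.14.
Prior × likelihood for each source: 0.09·0.68=0.06120, 0.39·0.28=0.1092, 0.13·0.63=0.08190, 0.39·0.14=0.05460. Summing gives P(heads) = 0.30690.
P(Coin 4 | heads) = 0.05460 / 0.30690 = 0.178.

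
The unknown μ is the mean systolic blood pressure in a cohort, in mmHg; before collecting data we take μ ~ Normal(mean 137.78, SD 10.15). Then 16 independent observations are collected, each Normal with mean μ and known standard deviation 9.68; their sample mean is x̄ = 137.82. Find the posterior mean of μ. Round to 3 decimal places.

Prior precision 1/τ₀² = 1/10.15² = 0.00970662; data precision n/σ² = 16/9.68² = 0.170753.
Posterior precision = 0.00970662 + 0.170753 = 0.180460.
Posterior mean = (0.00970662·137.78 + 0.170753·137.82) / 0.180460 = 137.818.

Posterior mean ≈ 137.818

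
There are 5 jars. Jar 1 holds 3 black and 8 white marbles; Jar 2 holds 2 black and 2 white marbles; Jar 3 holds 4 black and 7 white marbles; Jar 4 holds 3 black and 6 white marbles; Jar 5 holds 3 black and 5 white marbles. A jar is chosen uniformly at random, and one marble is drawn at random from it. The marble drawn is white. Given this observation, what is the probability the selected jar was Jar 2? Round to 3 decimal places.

Tabulate prior·likelihood by source: [1] prior 0.2, lik 0.7273, product 0.1455; [2] prior 0.2, lik 0.5, product 0.1000; [3] prior 0.2, lik 0.6364, product 0.1273; [4] prior 0.2, lik 0.6667, product 0.1333; [5] prior 0.2, lik 0.625, product 0.1250.
Normalizing constant = 0.63106; the posterior for Jar 2 is its product over the sum, 0.1000/0.63106 = 0.158.

Posterior probability ≈ 0.158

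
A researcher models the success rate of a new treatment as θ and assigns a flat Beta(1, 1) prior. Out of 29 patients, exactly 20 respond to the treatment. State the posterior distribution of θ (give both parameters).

The binomial likelihood is conjugate to the Beta prior: with 20 successes and 9 failures, the posterior is Beta(1+20, 1+9) = Beta(21, 10).

Posterior: Beta(21, 10)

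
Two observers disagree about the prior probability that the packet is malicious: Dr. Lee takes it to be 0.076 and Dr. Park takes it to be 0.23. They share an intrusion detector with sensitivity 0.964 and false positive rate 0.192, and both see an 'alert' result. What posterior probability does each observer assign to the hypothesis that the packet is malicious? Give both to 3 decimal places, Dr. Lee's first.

Dr. Lee: 0.292; Dr. Park: 0.600

The likelihood ratio for an 'alert' result is 0.964/0.192 = 5.0208.
Dr. Lee: prior odds 0.076/0.924 = 0.082251; posterior odds 0.41297; posterior probability 0.292.
Dr. Park: prior odds 0.23/0.77 = 0.29870; posterior odds 1.4997; posterior probability 0.600.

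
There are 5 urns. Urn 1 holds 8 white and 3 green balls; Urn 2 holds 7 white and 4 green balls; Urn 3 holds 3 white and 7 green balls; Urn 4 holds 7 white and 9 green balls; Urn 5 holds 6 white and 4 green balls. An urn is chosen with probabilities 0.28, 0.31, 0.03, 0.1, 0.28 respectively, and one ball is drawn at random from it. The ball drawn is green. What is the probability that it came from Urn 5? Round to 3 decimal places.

Tabulate prior·likelihood by source: [1] prior 0.28, lik 0.2727, product 0.07636; [2] prior 0.31, lik 0.3636, product 0.1127; [3] prior 0.03, lik 0.7, product 0.02100; [4] prior 0.1, lik 0.5625, product 0.05625; [5] prior 0.28, lik 0.4, product 0.1120.
Normalizing constant = 0.37834; the posterior for Urn 5 is its product over the sum, 0.1120/0.37834 = 0.296.

Posterior probability ≈ 0.296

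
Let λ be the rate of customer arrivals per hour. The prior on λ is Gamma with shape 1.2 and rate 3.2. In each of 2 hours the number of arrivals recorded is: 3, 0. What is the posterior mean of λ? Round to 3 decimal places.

Posterior mean ≈ 0.808

The Poisson likelihood adds the total count to the shape and the number of exposure periods to the rate. Here ∑xᵢ = 3 and n = 2, so shape 1.2→4.2 and rate 3.2→5.2.
E[λ | data] = 4.2/5.2 = 0.808.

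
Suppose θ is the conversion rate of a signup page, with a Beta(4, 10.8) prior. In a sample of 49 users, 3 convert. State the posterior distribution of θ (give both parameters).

The binomial likelihood is conjugate to the Beta prior: with 3 successes and 46 failures, the posterior is Beta(4+3, 10.8+46) = Beta(7, 56.8).

Posterior: Beta(7, 56.8)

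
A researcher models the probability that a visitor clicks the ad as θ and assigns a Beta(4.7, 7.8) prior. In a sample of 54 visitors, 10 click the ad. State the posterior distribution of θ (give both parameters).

Observing 10 successes and 44 failures updates Beta(4.7, 7.8) by adding the success and failure counts to the two shape parameters: α = 4.7+10 = 14.7, β = 7.8+44 = 51.8.

Posterior: Beta(14.7, 51.8)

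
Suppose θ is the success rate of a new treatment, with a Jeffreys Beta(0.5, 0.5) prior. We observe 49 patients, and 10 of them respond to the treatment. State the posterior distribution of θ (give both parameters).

Posterior: Beta(10.5, 39.5)

Observing 10 successes and 39 failures updates Beta(0.5, 0.5) by adding the success and failure counts to the two shape parameters: α = 0.5+10 = 10.5, β = 0.5+39 = 39.5.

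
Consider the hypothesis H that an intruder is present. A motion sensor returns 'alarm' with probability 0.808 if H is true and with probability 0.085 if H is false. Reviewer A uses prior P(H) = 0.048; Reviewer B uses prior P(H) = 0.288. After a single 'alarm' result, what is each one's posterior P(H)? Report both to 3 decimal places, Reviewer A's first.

Reviewer A: 0.324; Reviewer B: 0.794

The likelihood ratio for an 'alarm' result is 0.808/0.085 = 9.5059.
Reviewer A: prior odds 0.048/0.952 = 0.050420; posterior odds 0.47929; posterior probability 0.324.
Reviewer B: prior odds 0.288/0.712 = 0.40449; posterior odds 3.8451; posterior probability 0.794.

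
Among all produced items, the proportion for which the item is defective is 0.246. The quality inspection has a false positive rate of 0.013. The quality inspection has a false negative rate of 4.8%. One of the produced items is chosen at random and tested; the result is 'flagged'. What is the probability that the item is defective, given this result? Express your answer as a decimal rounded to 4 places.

P(H | E) ≈ 0.9598

Write H for 'the item is defective'. Prior odds H:¬H = 0.246/0.754 = 0.32626. For the 'flagged' outcome, the likelihood ratio is 0.952/0.013 = 73.231.
Posterior odds = 0.32626 × 73.231 = 23.892, so P(H|E) = 23.892/(1+23.892) = 0.9598.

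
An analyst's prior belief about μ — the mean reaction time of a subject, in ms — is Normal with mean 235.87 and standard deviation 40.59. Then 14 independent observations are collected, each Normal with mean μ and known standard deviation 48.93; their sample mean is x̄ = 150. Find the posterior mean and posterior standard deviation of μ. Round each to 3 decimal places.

Posterior mean ≈ 158.075; posterior SD ≈ 12.447

Prior precision 1/τ₀² = 1/40.59² = 0.00060696; data precision n/σ² = 14/48.93² = 0.00584760.
Posterior precision = 0.00060696 + 0.00584760 = 0.00645456, giving posterior SD = 1/√0.00645456 = 12.447.
Posterior mean = (0.00060696·235.87 + 0.00584760·150) / 0.00645456 = 158.075.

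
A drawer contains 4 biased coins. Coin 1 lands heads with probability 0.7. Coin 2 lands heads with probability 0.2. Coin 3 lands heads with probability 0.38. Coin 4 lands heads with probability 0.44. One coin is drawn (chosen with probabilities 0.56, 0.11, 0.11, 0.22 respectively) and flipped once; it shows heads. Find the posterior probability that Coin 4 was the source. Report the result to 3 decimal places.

P(heads|C1) = 0.7; P(heads|C2) = 0.2; P(heads|C3) = 0.38; P(heads|C4) = 0.44.
Prior × likelihood for each source: 0.56·0.7=0.3920, 0.11·0.2=0.02200, 0.11·0.38=0.04180, 0.22·0.44=0.09680. Summing gives P(heads) = 0.55260.
P(Coin 4 | heads) = 0.09680 / 0.55260 = 0.175.

Posterior probability ≈ 0.175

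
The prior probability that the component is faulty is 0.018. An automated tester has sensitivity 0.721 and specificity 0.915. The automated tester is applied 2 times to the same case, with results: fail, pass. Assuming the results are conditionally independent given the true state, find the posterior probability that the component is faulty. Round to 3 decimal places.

Posterior P(H) ≈ 0.045

Let H be the event that the component is faulty; start with P(H) = 0.018. P('fail'|H) = 0.721, P('fail'|¬H) = 0.085.
Update on result 1 ('fail'): P(H) ← 0.721·0.0180 / (0.721·0.0180 + 0.085·0.9820) = 0.012978/0.096448 = 0.1346.
Update on result 2 ('pass'): P(H) ← 0.279·0.1346 / (0.279·0.1346 + 0.915·0.8654) = 0.037542/0.82942 = 0.0453.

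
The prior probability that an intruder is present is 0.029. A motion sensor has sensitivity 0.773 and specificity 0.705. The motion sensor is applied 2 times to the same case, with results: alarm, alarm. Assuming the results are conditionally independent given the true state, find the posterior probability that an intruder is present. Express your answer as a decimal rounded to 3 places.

Posterior P(H) ≈ 0.170

With H the event that an intruder is present, the joint likelihood of the observed sequence is P(data|H) = 0.773·0.773 = 0.59753 and P(data|¬H) = 0.295·0.295 = 0.087025.
Bayes: P(H|data) = 0.029·0.59753 / (0.029·0.59753 + 0.971·0.087025) = 0.017328/0.10183 = 0.1702.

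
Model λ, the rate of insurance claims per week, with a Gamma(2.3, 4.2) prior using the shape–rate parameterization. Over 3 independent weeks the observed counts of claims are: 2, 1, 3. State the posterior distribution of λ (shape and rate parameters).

Total count ∑xᵢ = 6 over n = 3 weeks.
Gamma is conjugate to the Poisson likelihood: posterior is Gamma(shape = 2.3+6 = 8.3, rate = 4.2+3 = 7.2).

Posterior: Gamma(shape=8.3, rate=7.2)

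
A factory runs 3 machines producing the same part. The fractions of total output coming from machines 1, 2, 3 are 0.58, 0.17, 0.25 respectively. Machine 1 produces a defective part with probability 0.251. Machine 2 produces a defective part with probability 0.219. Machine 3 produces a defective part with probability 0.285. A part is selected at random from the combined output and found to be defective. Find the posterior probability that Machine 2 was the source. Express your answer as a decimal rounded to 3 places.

Posterior probability ≈ 0.147

Tabulate prior·likelihood by source: [1] prior 0.58, lik 0.251, product 0.1456; [2] prior 0.17, lik 0.219, product 0.03723; [3] prior 0.25, lik 0.285, product 0.07125.
Normalizing constant = 0.25406; the posterior for Machine 2 is its product over the sum, 0.03723/0.25406 = 0.147.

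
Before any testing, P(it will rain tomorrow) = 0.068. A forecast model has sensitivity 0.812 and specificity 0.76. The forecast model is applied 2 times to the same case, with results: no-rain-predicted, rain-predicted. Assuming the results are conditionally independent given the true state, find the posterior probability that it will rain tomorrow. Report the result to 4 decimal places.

Posterior P(H) ≈ 0.0575

Let H be the event that it will rain tomorrow; start with P(H) = 0.068. P('rain-predicted'|H) = 0.812, P('rain-predicted'|¬H) = 0.24.
Update on result 1 ('no-rain-predicted'): P(H) ← 0.188·0.0680 / (0.188·0.0680 + 0.76·0.9320) = 0.012784/0.72110 = 0.0177.
Update on result 2 ('rain-predicted'): P(H) ← 0.812·0.0177 / (0.812·0.0177 + 0.24·0.9823) = 0.014395/0.25014 = 0.0575.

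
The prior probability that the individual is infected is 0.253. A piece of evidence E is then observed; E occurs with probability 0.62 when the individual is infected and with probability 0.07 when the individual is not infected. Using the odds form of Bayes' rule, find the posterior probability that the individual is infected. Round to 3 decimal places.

Posterior probability ≈ 0.750

Prior odds = 0.253/(1−0.253) = 0.33869.
Likelihood ratio for E = 0.62/0.07 = 8.8571.
Posterior odds = prior odds × LR = 2.9998.
Posterior probability = odds/(1+odds) = 2.9998/3.9998 = 0.750.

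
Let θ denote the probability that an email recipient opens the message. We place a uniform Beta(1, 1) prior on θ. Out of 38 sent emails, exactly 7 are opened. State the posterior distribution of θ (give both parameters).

The binomial likelihood is conjugate to the Beta prior: with 7 successes and 31 failures, the posterior is Beta(1+7, 1+31) = Beta(8, 32).

Posterior: Beta(8, 32)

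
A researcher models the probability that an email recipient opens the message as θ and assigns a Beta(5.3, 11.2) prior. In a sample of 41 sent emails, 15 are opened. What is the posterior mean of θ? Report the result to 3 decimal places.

Posterior mean ≈ 0.353

The binomial likelihood is conjugate to the Beta prior: with 15 successes and 26 failures, the posterior is Beta(5.3+15, 11.2+26) = Beta(20.3, 37.2).
E[θ | data] = 20.3/(20.3+37.2) = 0.353.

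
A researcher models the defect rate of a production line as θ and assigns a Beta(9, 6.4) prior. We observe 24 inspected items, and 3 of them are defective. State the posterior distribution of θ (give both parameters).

Posterior: Beta(12, 27.4)

The binomial likelihood is conjugate to the Beta prior: with 3 successes and 21 failures, the posterior is Beta(9+3, 6.4+21) = Beta(12, 27.4).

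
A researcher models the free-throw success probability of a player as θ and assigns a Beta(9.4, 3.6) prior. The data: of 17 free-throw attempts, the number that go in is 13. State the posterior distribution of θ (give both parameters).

Posterior: Beta(22.4, 7.6)

The binomial likelihood is conjugate to the Beta prior: with 13 successes and 4 failures, the posterior is Beta(9.4+13, 3.6+4) = Beta(22.4, 7.6).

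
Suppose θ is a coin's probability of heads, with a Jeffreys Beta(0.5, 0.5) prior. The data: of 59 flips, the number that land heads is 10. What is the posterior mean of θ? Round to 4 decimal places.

Posterior mean ≈ 0.1750

Observing 10 successes and 49 failures updates Beta(0.5, 0.5) by adding the success and failure counts to the two shape parameters: α = 0.5+10 = 10.5, β = 0.5+49 = 49.5.
Posterior mean = α/(α+β) = 10.5/60 = 0.1750.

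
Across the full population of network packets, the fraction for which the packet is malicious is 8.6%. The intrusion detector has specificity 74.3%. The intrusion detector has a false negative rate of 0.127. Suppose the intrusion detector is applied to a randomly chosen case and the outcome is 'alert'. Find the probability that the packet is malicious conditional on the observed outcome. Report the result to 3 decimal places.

Let H be the event that the packet is malicious. P(H) = 0.086, so P(¬H) = 0.914. With E the 'alert' result, P(E|H) = 0.873 and P(E|¬H) = 0.257.
P(E) = 0.873·0.086 + 0.257·0.914 = 0.075078 + 0.23490 = 0.30998.
By Bayes' theorem, P(H|E) = 0.075078 / 0.30998 = 0.242.

P(H | E) ≈ 0.242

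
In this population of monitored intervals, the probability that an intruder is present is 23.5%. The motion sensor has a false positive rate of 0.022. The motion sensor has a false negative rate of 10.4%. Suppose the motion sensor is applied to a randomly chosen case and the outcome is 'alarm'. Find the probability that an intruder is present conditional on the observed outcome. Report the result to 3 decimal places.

Write H for 'an intruder is present'. Prior odds H:¬H = 0.235/0.765 = 0.30719. For the 'alarm' outcome, the likelihood ratio is 0.896/0.022 = 40.727.
Posterior odds = 0.30719 × 40.727 = 12.511, so P(H|E) = 12.511/(1+12.511) = 0.926.

P(H | E) ≈ 0.926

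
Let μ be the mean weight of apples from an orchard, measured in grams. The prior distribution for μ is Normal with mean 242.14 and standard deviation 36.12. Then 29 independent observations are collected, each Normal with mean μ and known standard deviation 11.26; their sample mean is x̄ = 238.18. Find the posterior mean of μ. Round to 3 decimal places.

Prior precision 1/τ₀² = 1/36.12² = 0.00076649; data precision n/σ² = 29/11.26² = 0.228729.
Posterior precision = 0.00076649 + 0.228729 = 0.229495.
Posterior mean = (0.00076649·242.14 + 0.228729·238.18) / 0.229495 = 238.193.

Posterior mean ≈ 238.193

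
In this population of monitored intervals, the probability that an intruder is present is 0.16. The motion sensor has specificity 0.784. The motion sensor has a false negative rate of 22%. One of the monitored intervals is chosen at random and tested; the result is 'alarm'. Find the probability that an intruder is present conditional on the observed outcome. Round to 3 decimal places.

P(H | E) ≈ 0.408

Let H be the event that an intruder is present. P(H) = 0.16, so P(¬H) = 0.84. With E the 'alarm' result, P(E|H) = 0.78 and P(E|¬H) = 0.216.
P(E) = 0.78·0.16 + 0.216·0.84 = 0.12480 + 0.18144 = 0.30624.
By Bayes' theorem, P(H|E) = 0.12480 / 0.30624 = 0.408.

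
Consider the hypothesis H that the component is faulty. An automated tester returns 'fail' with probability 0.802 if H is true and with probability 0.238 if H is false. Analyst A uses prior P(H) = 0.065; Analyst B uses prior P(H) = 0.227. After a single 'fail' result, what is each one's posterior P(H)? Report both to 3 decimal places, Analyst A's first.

Analyst A: 0.190; Analyst B: 0.497

P('+'|H) = 0.802, P('+'|¬H) = 0.238.
Analyst A: numerator 0.802·0.065 = 0.052130; evidence = 0.052130+0.238·0.935 = 0.27466; posterior = 0.190.
Analyst B: numerator 0.802·0.227 = 0.18205; evidence = 0.18205+0.238·0.773 = 0.36603; posterior = 0.497.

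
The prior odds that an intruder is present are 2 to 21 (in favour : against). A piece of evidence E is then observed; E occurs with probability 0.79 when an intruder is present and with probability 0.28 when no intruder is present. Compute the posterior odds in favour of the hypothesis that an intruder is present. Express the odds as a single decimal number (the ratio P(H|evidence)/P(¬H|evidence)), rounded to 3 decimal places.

Posterior odds ≈ 0.269

Prior odds = 2/21 = 0.095238. In log-odds, ln(0.095238) = -2.3514.
Add log likelihood ratio: ln(2.8214) = 1.0372.
Posterior log-odds = -1.3141, so posterior odds = exp(-1.3141) = 0.26871.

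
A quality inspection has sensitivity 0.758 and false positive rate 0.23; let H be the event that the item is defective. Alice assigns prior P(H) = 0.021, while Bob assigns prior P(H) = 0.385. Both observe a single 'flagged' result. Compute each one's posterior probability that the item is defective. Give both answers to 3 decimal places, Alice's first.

The likelihood ratio for a 'flagged' result is 0.758/0.23 = 3.2957.
Alice: prior odds 0.021/0.979 = 0.021450; posterior odds 0.070693; posterior probability 0.066.
Bob: prior odds 0.385/0.615 = 0.62602; posterior odds 2.0631; posterior probability 0.674.

Alice: 0.066; Bob: 0.674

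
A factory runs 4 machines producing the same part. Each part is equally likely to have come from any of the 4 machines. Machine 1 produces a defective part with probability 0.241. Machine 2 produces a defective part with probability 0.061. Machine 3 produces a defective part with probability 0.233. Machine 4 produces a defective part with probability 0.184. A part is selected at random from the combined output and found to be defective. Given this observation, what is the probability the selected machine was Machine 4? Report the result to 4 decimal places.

Posterior probability ≈ 0.2559

P(defective|M1) = 0.241; P(defective|M2) = 0.061; P(defective|M3) = 0.233; P(defective|M4) = 0.184.
Prior × likelihood for each source: 0.25·0.241=0.06025, 0.25·0.061=0.01525, 0.25·0.233=0.05825, 0.25·0.184=0.04600. Summing gives P(defective) = 0.17975.
P(Machine 4 | defective) = 0.04600 / 0.17975 = 0.2559.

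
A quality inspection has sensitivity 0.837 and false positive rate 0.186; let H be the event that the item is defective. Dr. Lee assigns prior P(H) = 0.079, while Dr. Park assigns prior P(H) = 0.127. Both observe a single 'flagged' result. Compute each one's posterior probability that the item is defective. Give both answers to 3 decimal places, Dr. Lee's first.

P('+'|H) = 0.837, P('+'|¬H) = 0.186.
Dr. Lee: numerator 0.837·0.079 = 0.066123; evidence = 0.066123+0.186·0.921 = 0.23743; posterior = 0.278.
Dr. Park: numerator 0.837·0.127 = 0.10630; evidence = 0.10630+0.186·0.873 = 0.26868; posterior = 0.396.

Dr. Lee: 0.278; Dr. Park: 0.396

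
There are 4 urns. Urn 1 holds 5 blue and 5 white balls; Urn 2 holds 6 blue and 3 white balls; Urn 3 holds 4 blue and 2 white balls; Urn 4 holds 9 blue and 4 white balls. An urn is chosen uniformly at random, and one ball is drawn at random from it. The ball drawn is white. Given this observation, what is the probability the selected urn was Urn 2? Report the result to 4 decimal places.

Posterior probability ≈ 0.2261

Tabulate prior·likelihood by source: [1] prior 0.25, lik 0.5, product 0.1250; [2] prior 0.25, lik 0.3333, product 0.08333; [3] prior 0.25, lik 0.3333, product 0.08333; [4] prior 0.25, lik 0.3077, product 0.07692.
Normalizing constant = 0.36859; the posterior for Urn 2 is its product over the sum, 0.08333/0.36859 = 0.2261.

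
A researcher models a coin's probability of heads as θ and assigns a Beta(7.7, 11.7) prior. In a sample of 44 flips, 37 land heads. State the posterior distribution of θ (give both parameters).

Posterior: Beta(44.7, 18.7)

The binomial likelihood is conjugate to the Beta prior: with 37 successes and 7 failures, the posterior is Beta(7.7+37, 11.7+7) = Beta(44.7, 18.7).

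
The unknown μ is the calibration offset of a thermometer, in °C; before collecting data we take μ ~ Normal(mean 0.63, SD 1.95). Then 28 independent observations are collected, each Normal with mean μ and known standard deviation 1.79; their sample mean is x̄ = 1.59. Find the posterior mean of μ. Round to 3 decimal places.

Posterior mean ≈ 1.562

With known σ, the Normal prior is conjugate. Weight on the data is w = (n/σ²)/(n/σ² + 1/τ₀²) = 8.73880/(8.73880+0.262985) = 0.97079.
Posterior mean = w·x̄ + (1−w)·μ₀ = 0.97079·1.59 + 0.029215·0.63 = 1.562.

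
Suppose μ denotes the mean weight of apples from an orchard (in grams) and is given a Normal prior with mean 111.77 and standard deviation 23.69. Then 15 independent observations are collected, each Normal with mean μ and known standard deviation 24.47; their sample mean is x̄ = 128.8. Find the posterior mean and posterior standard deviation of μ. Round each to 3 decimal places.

Posterior mean ≈ 127.669; posterior SD ≈ 6.105

With known σ, the Normal prior is conjugate. Weight on the data is w = (n/σ²)/(n/σ² + 1/τ₀²) = 0.0250509/(0.0250509+0.00178184) = 0.93359.
Posterior mean = w·x̄ + (1−w)·μ₀ = 0.93359·128.8 + 0.066406·111.77 = 127.669. Posterior variance = 1/(0.0250509+0.00178184) = 37.2679, so SD = 6.105.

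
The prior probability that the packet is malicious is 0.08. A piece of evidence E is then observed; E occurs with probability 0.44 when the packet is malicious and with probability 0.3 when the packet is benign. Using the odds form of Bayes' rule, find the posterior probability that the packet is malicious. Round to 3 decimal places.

Prior odds = 0.08/(1−0.08) = 0.086957. In log-odds, ln(0.086957) = -2.4423.
Add log likelihood ratio: ln(1.4667) = 0.38299.
Posterior log-odds = -2.0594, so posterior odds = exp(-2.0594) = 0.12754. Converting, P(H|E) = 0.12754/1.1275 = 0.113.

Posterior probability ≈ 0.113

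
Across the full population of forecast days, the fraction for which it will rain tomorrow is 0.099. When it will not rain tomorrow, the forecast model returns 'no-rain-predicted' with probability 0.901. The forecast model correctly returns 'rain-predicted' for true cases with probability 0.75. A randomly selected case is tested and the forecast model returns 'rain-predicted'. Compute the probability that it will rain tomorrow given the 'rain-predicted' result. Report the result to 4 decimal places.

P(H | E) ≈ 0.4543

Write H for 'it will rain tomorrow'. Prior odds H:¬H = 0.099/0.901 = 0.10988. For the 'rain-predicted' outcome, the likelihood ratio is 0.75/0.099 = 7.5758.
Posterior odds = 0.10988 × 7.5758 = 0.83241, so P(H|E) = 0.83241/(1+0.83241) = 0.4543.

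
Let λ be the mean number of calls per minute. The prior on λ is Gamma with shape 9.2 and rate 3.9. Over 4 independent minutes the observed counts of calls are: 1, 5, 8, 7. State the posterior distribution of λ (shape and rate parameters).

Total count ∑xᵢ = 21 over n = 4 minutes.
Gamma is conjugate to the Poisson likelihood: posterior is Gamma(shape = 9.2+21 = 30.2, rate = 3.9+4 = 7.9).

Posterior: Gamma(shape=30.2, rate=7.9)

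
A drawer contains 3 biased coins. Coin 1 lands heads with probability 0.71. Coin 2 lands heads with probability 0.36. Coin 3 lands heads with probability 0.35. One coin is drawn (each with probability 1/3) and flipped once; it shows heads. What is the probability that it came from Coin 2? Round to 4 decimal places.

Posterior probability ≈ 0.2535

Tabulate prior·likelihood by source: [1] prior 0.333333, lik 0.71, product 0.2367; [2] prior 0.333333, lik 0.36, product 0.1200; [3] prior 0.333333, lik 0.35, product 0.1167.
Normalizing constant = 0.47333; the posterior for Coin 2 is its product over the sum, 0.1200/0.47333 = 0.2535.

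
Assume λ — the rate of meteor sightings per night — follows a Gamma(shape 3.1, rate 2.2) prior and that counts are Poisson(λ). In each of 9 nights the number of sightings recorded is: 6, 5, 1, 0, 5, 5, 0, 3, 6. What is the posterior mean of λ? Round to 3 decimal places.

Total count ∑xᵢ = 31 over n = 9 nights.
Gamma is conjugate to the Poisson likelihood: posterior is Gamma(shape = 3.1+31 = 34.1, rate = 2.2+9 = 11.2).
E[λ | data] = 34.1/11.2 = 3.045.

Posterior mean ≈ 3.045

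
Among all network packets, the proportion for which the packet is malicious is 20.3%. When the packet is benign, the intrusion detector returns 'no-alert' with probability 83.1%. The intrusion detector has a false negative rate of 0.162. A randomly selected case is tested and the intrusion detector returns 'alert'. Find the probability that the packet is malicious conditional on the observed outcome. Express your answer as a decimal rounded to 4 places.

P(H | E) ≈ 0.5581

Let H be the event that the packet is malicious. P(H) = 0.203, so P(¬H) = 0.797. With E the 'alert' result, P(E|H) = 0.838 and P(E|¬H) = 0.169.
P(E) = 0.838·0.203 + 0.169·0.797 = 0.17011 + 0.13469 = 0.30481.
By Bayes' theorem, P(H|E) = 0.17011 / 0.30481 = 0.5581.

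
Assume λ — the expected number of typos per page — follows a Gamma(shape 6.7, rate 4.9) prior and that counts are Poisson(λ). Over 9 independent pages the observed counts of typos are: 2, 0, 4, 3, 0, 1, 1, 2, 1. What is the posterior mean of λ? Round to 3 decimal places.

Posterior mean ≈ 1.489

Total count ∑xᵢ = 14 over n = 9 pages.
Gamma is conjugate to the Poisson likelihood: posterior is Gamma(shape = 6.7+14 = 20.7, rate = 4.9+9 = 13.9).
E[λ | data] = 20.7/13.9 = 1.489.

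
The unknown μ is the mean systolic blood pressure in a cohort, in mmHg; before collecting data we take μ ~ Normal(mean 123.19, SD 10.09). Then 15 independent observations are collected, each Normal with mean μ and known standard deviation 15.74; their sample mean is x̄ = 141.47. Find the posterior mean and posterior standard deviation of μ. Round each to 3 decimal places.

Posterior mean ≈ 138.918; posterior SD ≈ 3.770

With known σ, the Normal prior is conjugate. Weight on the data is w = (n/σ²)/(n/σ² + 1/τ₀²) = 0.0605455/(0.0605455+0.00982240) = 0.86041.
Posterior mean = w·x̄ + (1−w)·μ₀ = 0.86041·141.47 + 0.13959·123.19 = 138.918. Posterior variance = 1/(0.0605455+0.00982240) = 14.2110, so SD = 3.770.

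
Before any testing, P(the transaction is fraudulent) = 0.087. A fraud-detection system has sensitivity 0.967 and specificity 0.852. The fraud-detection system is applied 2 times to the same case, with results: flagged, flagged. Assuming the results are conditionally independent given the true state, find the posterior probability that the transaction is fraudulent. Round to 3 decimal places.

Let H be the event that the transaction is fraudulent; start with P(H) = 0.087. P('flagged'|H) = 0.967, P('flagged'|¬H) = 0.148.
Update on result 1 ('flagged'): P(H) ← 0.967·0.0870 / (0.967·0.0870 + 0.148·0.9130) = 0.084129/0.21925 = 0.3837.
Update on result 2 ('flagged'): P(H) ← 0.967·0.3837 / (0.967·0.3837 + 0.148·0.6163) = 0.37105/0.46226 = 0.8027.

Posterior P(H) ≈ 0.803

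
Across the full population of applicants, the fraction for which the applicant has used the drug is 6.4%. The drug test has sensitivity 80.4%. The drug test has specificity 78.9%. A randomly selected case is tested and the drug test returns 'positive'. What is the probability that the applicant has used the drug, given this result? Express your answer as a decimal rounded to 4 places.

P(H | E) ≈ 0.2067

Write H for 'the applicant has used the drug'. Prior odds H:¬H = 0.064/0.936 = 0.068376. For the 'positive' outcome, the likelihood ratio is 0.804/0.211 = 3.8104.
Posterior odds = 0.068376 × 3.8104 = 0.26054, so P(H|E) = 0.26054/(1+0.26054) = 0.2067.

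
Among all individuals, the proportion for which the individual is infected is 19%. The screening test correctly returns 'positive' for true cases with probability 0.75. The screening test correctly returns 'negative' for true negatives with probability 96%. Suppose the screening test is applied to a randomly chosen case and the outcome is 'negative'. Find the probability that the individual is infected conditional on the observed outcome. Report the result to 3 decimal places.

P(H | E) ≈ 0.058

Write H for 'the individual is infected'. Prior odds H:¬H = 0.19/0.81 = 0.23457. For the 'negative' outcome, the likelihood ratio is 0.25/0.96 = 0.26042.
Posterior odds = 0.23457 × 0.26042 = 0.061085, so P(H|E) = 0.061085/(1+0.061085) = 0.058.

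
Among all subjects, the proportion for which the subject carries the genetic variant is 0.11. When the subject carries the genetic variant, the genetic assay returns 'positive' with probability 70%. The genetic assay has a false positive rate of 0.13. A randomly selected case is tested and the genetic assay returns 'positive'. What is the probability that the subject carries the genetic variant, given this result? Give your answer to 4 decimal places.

Let H be the event that the subject carries the genetic variant. P(H) = 0.11, so P(¬H) = 0.89. With E the 'positive' result, P(E|H) = 0.7 and P(E|¬H) = 0.13.
P(E) = 0.7·0.11 + 0.13·0.89 = 0.077000 + 0.11570 = 0.19270.
By Bayes' theorem, P(H|E) = 0.077000 / 0.19270 = 0.3996.

P(H | E) ≈ 0.3996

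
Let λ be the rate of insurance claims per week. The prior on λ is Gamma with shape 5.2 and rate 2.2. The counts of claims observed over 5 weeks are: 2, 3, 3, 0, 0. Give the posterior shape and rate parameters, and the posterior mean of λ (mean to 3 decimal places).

Posterior: Gamma(shape=13.2, rate=7.2); mean ≈ 1.833

The Poisson likelihood adds the total count to the shape and the number of exposure periods to the rate. Here ∑xᵢ = 8 and n = 5, so shape 5.2→13.2 and rate 2.2→7.2.
Posterior mean = shape/rate = 13.2/7.2 = 1.833.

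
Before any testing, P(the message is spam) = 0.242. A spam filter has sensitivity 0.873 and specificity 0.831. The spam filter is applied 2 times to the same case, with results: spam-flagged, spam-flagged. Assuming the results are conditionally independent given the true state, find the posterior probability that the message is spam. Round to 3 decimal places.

With H the event that the message is spam, the joint likelihood of the observed sequence is P(data|H) = 0.873·0.873 = 0.76213 and P(data|¬H) = 0.169·0.169 = 0.028561.
Bayes: P(H|data) = 0.242·0.76213 / (0.242·0.76213 + 0.758·0.028561) = 0.18444/0.20608 = 0.8949.

Posterior P(H) ≈ 0.895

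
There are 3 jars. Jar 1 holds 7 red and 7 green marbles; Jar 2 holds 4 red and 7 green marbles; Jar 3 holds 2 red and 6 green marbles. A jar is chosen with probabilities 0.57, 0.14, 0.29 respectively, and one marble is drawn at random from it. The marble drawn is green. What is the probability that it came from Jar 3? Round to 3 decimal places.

Tabulate prior·likelihood by source: [1] prior 0.57, lik 0.5, product 0.2850; [2] prior 0.14, lik 0.6364, product 0.08909; [3] prior 0.29, lik 0.75, product 0.2175.
Normalizing constant = 0.59159; the posterior for Jar 3 is its product over the sum, 0.2175/0.59159 = 0.368.

Posterior probability ≈ 0.368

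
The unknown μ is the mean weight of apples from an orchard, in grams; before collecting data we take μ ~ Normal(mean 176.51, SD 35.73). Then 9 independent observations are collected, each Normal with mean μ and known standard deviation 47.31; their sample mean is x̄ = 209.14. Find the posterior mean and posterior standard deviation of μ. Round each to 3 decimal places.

Posterior mean ≈ 203.820; posterior SD ≈ 14.427

With known σ, the Normal prior is conjugate. Weight on the data is w = (n/σ²)/(n/σ² + 1/τ₀²) = 0.00402102/(0.00402102+0.00078331) = 0.83696.
Posterior mean = w·x̄ + (1−w)·μ₀ = 0.83696·209.14 + 0.16304·176.51 = 203.820. Posterior variance = 1/(0.00402102+0.00078331) = 208.145, so SD = 14.427.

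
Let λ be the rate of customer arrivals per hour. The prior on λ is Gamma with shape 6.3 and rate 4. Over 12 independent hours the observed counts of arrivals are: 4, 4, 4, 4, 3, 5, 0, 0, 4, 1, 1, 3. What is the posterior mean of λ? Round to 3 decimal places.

Posterior mean ≈ 2.456

The Poisson likelihood adds the total count to the shape and the number of exposure periods to the rate. Here ∑xᵢ = 33 and n = 12, so shape 6.3→39.3 and rate 4→16.
E[λ | data] = 39.3/16 = 2.456.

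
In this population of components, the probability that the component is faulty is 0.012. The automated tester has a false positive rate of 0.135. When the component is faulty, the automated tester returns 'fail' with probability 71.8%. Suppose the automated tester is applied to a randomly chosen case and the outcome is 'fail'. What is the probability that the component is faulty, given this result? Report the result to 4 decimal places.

P(H | E) ≈ 0.0607

Let H be the event that the component is faulty. P(H) = 0.012, so P(¬H) = 0.988. With E the 'fail' result, P(E|H) = 0.718 and P(E|¬H) = 0.135.
P(E) = 0.718·0.012 + 0.135·0.988 = 0.0086160 + 0.13338 = 0.14200.
By Bayes' theorem, P(H|E) = 0.0086160 / 0.14200 = 0.0607.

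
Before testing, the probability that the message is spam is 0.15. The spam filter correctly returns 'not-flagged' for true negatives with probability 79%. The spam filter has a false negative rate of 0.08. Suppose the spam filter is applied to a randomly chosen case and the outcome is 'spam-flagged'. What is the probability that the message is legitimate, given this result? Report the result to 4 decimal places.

P(¬H | E) ≈ 0.5640

Write H for 'the message is spam'. Prior odds H:¬H = 0.15/0.85 = 0.17647. For the 'spam-flagged' outcome, the likelihood ratio is 0.92/0.21 = 4.3810.
Posterior odds = 0.17647 × 4.3810 = 0.77311, so P(H|E) = 0.77311/(1+0.77311) = 0.4360. Then P(¬H|E) = 1 − 0.4360 = 0.5640.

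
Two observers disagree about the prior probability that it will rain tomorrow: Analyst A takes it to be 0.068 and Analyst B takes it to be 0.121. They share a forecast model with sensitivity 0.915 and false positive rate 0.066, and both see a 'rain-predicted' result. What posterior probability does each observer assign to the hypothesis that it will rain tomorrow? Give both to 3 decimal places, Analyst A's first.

Analyst A: 0.503; Analyst B: 0.656

P('+'|H) = 0.915, P('+'|¬H) = 0.066.
Analyst A: numerator 0.915·0.068 = 0.062220; evidence = 0.062220+0.066·0.932 = 0.12373; posterior = 0.503.
Analyst B: numerator 0.915·0.121 = 0.11072; evidence = 0.11072+0.066·0.879 = 0.16873; posterior = 0.656.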